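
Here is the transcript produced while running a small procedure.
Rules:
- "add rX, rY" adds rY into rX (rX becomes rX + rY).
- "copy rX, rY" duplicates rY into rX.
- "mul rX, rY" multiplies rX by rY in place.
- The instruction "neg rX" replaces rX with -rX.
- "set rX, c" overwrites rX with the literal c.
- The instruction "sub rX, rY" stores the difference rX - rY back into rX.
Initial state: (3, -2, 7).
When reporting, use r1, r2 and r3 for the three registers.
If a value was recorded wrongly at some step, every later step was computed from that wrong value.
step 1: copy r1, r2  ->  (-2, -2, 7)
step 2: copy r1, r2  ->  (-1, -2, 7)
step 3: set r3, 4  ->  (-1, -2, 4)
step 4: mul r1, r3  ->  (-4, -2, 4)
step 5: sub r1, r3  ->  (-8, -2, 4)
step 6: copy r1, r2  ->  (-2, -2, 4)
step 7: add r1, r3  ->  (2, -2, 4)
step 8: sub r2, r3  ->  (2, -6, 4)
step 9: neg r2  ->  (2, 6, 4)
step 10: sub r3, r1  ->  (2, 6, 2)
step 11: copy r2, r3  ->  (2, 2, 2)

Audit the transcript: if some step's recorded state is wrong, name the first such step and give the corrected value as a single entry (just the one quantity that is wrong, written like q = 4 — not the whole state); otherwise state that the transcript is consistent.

Recomputing the run from the initial state:
step 1: r1 = -2, r2 = -2, r3 = 7
step 2: r1 = -2, r2 = -2, r3 = 7
step 3: r1 = -2, r2 = -2, r3 = 4
step 4: r1 = -8, r2 = -2, r3 = 4
step 5: r1 = -12, r2 = -2, r3 = 4
step 6: r1 = -2, r2 = -2, r3 = 4
step 7: r1 = 2, r2 = -2, r3 = 4
step 8: r1 = 2, r2 = -6, r3 = 4
step 9: r1 = 2, r2 = 6, r3 = 4
step 10: r1 = 2, r2 = 6, r3 = 2
step 11: r1 = 2, r2 = 2, r3 = 2
The first disagreement with the transcript is at step 2, where the value should be r1 = -2.

step 2, r1 = -2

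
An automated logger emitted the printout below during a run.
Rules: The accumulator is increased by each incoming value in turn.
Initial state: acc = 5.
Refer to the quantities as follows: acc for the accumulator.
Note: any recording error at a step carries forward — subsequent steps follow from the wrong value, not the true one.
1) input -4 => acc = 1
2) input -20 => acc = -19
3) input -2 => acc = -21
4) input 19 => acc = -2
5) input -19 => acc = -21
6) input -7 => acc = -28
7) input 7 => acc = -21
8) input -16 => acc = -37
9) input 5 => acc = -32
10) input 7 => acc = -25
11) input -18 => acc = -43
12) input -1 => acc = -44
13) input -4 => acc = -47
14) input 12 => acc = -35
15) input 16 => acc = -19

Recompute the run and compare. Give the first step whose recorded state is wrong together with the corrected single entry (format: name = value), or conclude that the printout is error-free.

step 13, acc = -48

1. acc = 5 + -4 = 1 (exactly as logged)
2. acc = 1 + -20 = -19 (same as recorded)
3. acc = -19 + -2 = -21 (no discrepancy)
4. acc = -21 + 19 = -2 (confirmed correct)
5. acc = -2 + -19 = -21 (matches)
6. acc = -21 + -7 = -28 (same as recorded)
7. acc = -28 + 7 = -21 (confirmed correct)
8. acc = -21 + -16 = -37 (matches)
9. acc = -37 + 5 = -32 (same as recorded)
10. acc = -32 + 7 = -25 (checks out)
11. acc = -25 + -18 = -43 (in agreement)
12. acc = -43 + -1 = -44 (agrees with the printout)
13. acc = -44 + -4 = -48 (a discrepancy with the printout)
That makes step 13 the first incorrect line — acc = -48 is what it should show.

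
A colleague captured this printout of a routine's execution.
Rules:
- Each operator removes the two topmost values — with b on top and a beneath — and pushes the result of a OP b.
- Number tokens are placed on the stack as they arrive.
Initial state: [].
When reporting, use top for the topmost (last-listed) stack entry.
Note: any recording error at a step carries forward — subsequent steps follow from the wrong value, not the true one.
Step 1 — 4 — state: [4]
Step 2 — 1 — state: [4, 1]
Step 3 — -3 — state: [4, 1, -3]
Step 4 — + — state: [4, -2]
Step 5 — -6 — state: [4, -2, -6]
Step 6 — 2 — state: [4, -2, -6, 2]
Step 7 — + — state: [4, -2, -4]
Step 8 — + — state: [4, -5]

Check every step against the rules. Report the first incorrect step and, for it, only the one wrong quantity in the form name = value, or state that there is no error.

Recomputing the run from the initial state:
step 1: [4]
step 2: [4, 1]
step 3: [4, 1, -3]
step 4: [4, -2]
step 5: [4, -2, -6]
step 6: [4, -2, -6, 2]
step 7: [4, -2, -4]
step 8: [4, -6]
The first disagreement with the printout is at step 8, where the value should be top = -6.

step 8, top = -6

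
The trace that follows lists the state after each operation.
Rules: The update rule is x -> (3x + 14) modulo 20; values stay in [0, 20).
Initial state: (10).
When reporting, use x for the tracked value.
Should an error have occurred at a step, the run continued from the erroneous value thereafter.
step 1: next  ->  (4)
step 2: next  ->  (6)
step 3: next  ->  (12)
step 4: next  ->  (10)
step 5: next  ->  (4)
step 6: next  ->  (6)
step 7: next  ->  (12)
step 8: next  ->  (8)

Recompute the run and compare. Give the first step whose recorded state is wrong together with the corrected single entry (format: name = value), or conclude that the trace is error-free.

Step 1: x = (3*10 + 14) mod 20 = 4 — verified.
Step 2: x = (3*4 + 14) mod 20 = 6 — checks out.
Step 3: x = (3*6 + 14) mod 20 = 12 — matches.
Step 4: x = (3*12 + 14) mod 20 = 10 — agrees with the trace.
Step 5: x = (3*10 + 14) mod 20 = 4 — consistent with the trace.
Step 6: x = (3*4 + 14) mod 20 = 6 — no discrepancy.
Step 7: x = (3*6 + 14) mod 20 = 12 — verified.
Step 8: x = (3*12 + 14) mod 20 = 10 — a discrepancy with the trace.
Conclusion: step 8 carries the first error; the entry should be x = 10.

step 8, x = 10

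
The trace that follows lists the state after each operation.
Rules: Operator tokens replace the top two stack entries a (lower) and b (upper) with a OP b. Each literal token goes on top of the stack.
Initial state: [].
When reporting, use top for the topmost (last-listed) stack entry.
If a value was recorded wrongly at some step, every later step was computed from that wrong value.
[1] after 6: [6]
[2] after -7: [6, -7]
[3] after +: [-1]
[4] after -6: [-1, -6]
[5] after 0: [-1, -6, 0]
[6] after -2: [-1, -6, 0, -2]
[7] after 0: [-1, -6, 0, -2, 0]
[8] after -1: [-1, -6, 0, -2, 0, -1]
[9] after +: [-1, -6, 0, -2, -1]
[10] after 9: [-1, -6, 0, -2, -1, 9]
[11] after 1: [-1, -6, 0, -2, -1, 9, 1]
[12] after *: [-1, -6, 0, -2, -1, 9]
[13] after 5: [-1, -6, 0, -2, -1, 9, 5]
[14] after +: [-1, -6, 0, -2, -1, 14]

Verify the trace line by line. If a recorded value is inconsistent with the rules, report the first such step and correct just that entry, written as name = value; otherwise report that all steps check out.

Recomputing the run from the initial state:
step 1: [6]
step 2: [6, -7]
step 3: [-1]
step 4: [-1, -6]
step 5: [-1, -6, 0]
step 6: [-1, -6, 0, -2]
step 7: [-1, -6, 0, -2, 0]
step 8: [-1, -6, 0, -2, 0, -1]
step 9: [-1, -6, 0, -2, -1]
step 10: [-1, -6, 0, -2, -1, 9]
step 11: [-1, -6, 0, -2, -1, 9, 1]
step 12: [-1, -6, 0, -2, -1, 9]
step 13: [-1, -6, 0, -2, -1, 9, 5]
step 14: [-1, -6, 0, -2, -1, 14]
This matches the trace at every step.

no error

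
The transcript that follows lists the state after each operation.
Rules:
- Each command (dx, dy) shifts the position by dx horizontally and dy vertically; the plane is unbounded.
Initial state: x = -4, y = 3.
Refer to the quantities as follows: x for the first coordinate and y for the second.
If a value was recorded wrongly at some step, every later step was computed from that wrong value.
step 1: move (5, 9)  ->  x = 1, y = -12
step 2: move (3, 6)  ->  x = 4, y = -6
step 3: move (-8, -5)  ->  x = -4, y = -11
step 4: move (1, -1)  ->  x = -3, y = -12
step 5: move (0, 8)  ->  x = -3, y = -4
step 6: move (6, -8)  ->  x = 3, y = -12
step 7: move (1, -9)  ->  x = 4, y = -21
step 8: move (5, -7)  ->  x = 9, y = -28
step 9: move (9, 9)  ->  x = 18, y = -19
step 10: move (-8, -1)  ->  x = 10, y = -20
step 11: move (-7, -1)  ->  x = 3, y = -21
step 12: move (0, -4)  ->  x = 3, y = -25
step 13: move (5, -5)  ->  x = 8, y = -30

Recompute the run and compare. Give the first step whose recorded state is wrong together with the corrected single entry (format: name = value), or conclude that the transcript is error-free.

step 1, y = 12

Step 1: x = -4 + (5) = 1, y = 3 + (9) = 12 — the entry is off here.
First deviation found at step 1; the corrected entry is y = 12.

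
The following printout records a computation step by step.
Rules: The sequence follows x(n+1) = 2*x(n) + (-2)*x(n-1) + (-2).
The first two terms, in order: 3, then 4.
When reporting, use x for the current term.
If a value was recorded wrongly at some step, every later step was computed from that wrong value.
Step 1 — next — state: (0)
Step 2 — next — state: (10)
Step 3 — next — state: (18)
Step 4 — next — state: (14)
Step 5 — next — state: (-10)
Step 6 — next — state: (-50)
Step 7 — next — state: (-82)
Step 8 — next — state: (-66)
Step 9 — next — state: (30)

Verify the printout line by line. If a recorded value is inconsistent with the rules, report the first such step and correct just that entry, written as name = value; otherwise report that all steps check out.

step 2, x = -10

step 1: x = 2*(4) + (-2)*(3) + (-2) = 0 -> no discrepancy
step 2: x = 2*(0) + (-2)*(4) + (-2) = -10 -> not what was recorded
The audit stops at step 2: the recorded entry is wrong and should be x = -10.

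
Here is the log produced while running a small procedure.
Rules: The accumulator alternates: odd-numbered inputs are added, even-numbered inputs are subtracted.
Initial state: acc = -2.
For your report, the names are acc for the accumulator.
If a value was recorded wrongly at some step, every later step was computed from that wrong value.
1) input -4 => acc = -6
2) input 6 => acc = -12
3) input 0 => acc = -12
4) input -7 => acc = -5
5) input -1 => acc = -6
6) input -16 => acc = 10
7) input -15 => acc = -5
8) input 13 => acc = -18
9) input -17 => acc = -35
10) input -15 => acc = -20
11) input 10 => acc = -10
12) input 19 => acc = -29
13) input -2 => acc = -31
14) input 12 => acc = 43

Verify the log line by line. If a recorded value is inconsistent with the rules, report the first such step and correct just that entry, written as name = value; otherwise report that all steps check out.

1. acc = -2 + -4 = -6 (no discrepancy)
2. acc = -6 - 6 = -12 (exactly as logged)
3. acc = -12 + 0 = -12 (verified)
4. acc = -12 - -7 = -5 (consistent with the log)
5. acc = -5 + -1 = -6 (exactly as logged)
6. acc = -6 - -16 = 10 (consistent with the log)
7. acc = 10 + -15 = -5 (checks out)
8. acc = -5 - 13 = -18 (verified)
9. acc = -18 + -17 = -35 (agrees with the log)
10. acc = -35 - -15 = -20 (checks out)
11. acc = -20 + 10 = -10 (exactly as logged)
12. acc = -10 - 19 = -29 (confirmed correct)
13. acc = -29 + -2 = -31 (agrees with the log)
14. acc = -31 - 12 = -43 (this is not what the log shows)
That makes step 14 the first incorrect line — acc = -43 is what it should show.

step 14, acc = -43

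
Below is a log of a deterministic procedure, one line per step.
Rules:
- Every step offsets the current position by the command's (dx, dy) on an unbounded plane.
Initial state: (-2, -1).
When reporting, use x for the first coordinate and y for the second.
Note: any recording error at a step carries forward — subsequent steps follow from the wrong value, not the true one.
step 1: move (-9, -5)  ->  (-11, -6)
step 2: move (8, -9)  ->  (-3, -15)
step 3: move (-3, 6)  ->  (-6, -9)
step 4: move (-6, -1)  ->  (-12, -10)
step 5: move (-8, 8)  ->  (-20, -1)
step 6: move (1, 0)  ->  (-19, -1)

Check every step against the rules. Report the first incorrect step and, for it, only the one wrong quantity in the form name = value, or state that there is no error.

step 1: x = -2 + (-9) = -11, y = -1 + (-5) = -6 -> in agreement
step 2: x = -11 + (8) = -3, y = -6 + (-9) = -15 -> same as recorded
step 3: x = -3 + (-3) = -6, y = -15 + (6) = -9 -> confirmed correct
step 4: x = -6 + (-6) = -12, y = -9 + (-1) = -10 -> in agreement
step 5: x = -12 + (-8) = -20, y = -10 + (8) = -2 -> this is not what the log shows
Step 5 is the first one off; corrected, y = -2.

step 5, y = -2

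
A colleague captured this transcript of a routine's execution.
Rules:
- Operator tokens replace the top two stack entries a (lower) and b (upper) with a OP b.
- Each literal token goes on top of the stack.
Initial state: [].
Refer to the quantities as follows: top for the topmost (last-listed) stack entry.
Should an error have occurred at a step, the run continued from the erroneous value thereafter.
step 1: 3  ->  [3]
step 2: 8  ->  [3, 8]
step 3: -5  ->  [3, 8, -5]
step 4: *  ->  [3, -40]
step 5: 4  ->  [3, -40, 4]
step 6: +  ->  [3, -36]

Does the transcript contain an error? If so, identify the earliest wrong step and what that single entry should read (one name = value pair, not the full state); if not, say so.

no error

Step 1: push 3: top = 3 — verified.
Step 2: push 8: top = 8 — consistent with the transcript.
Step 3: push -5: top = -5 — matches.
Step 4: 8 * -5 = -40 — matches.
Step 5: push 4: top = 4 — in agreement.
Step 6: -40 + 4 = -36 — same as recorded.
No step deviates from the rules.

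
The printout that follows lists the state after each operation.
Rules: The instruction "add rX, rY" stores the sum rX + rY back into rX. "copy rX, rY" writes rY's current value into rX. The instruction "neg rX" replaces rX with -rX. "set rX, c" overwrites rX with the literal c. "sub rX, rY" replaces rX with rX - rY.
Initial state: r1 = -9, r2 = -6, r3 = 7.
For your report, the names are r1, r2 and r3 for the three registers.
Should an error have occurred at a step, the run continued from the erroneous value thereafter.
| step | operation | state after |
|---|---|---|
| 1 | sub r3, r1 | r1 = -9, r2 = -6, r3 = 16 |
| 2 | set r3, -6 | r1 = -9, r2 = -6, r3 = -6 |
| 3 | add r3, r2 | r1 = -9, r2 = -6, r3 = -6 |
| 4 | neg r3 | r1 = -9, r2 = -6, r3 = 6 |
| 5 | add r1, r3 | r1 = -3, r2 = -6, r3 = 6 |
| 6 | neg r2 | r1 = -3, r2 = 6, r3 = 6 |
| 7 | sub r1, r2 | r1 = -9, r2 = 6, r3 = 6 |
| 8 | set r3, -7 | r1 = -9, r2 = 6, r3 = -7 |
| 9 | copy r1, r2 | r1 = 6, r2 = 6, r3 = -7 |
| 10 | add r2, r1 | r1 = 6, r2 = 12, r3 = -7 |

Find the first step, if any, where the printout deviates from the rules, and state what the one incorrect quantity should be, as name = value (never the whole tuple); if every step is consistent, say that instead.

step 3, r3 = -12

Step 1: r3 = 7 - -9 = 16 — verified.
Step 2: r3 = -6 — same as recorded.
Step 3: r3 = -6 + -6 = -12 — the printout disagrees here.
Step 3 is the first one off; corrected, r3 = -12.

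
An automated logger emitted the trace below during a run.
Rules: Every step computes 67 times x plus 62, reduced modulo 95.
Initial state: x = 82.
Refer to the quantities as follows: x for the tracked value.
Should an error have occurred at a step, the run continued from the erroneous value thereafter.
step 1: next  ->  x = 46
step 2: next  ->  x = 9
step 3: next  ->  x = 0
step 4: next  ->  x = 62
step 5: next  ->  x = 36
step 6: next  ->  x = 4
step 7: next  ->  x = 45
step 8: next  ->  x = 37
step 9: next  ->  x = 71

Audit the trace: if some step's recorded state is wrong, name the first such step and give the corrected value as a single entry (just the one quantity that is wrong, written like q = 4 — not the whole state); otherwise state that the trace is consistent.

no error

step 1: x = (67*82 + 62) mod 95 = 46 -> in agreement
step 2: x = (67*46 + 62) mod 95 = 9 -> verified
step 3: x = (67*9 + 62) mod 95 = 0 -> checks out
step 4: x = (67*0 + 62) mod 95 = 62 -> consistent with the trace
step 5: x = (67*62 + 62) mod 95 = 36 -> verified
step 6: x = (67*36 + 62) mod 95 = 4 -> checks out
step 7: x = (67*4 + 62) mod 95 = 45 -> agrees with the trace
step 8: x = (67*45 + 62) mod 95 = 37 -> matches
step 9: x = (67*37 + 62) mod 95 = 71 -> agrees with the trace
All entries verified; no error found.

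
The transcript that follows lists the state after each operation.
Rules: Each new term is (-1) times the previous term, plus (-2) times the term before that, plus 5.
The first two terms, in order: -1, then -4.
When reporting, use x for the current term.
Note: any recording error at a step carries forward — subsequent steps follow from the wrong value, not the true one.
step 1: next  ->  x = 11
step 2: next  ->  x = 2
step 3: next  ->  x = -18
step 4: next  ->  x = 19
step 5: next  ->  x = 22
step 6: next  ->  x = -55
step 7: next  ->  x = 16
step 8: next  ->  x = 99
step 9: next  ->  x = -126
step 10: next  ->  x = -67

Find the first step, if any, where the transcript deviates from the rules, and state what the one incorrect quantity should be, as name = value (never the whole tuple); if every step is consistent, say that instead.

Recomputing the run from the initial state:
step 1: x = 11
step 2: x = 2
step 3: x = -19
step 4: x = 20
step 5: x = 23
step 6: x = -58
step 7: x = 17
step 8: x = 104
step 9: x = -133
step 10: x = -70
The first disagreement with the transcript is at step 3, where the value should be x = -19.

step 3, x = -19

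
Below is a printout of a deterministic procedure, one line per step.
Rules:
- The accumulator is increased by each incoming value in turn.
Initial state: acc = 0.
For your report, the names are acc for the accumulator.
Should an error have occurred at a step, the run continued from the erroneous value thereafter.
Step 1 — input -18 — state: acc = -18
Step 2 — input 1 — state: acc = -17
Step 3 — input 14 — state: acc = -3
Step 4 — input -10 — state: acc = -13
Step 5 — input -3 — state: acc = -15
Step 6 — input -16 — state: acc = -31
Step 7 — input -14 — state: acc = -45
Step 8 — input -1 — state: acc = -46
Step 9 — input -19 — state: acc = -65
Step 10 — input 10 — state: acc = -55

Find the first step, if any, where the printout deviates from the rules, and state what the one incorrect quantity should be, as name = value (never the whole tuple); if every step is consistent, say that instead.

Recomputing the run from the initial state:
step 1: acc = -18
step 2: acc = -17
step 3: acc = -3
step 4: acc = -13
step 5: acc = -16
step 6: acc = -32
step 7: acc = -46
step 8: acc = -47
step 9: acc = -66
step 10: acc = -56
The first disagreement with the printout is at step 5, where the value should be acc = -16.

step 5, acc = -16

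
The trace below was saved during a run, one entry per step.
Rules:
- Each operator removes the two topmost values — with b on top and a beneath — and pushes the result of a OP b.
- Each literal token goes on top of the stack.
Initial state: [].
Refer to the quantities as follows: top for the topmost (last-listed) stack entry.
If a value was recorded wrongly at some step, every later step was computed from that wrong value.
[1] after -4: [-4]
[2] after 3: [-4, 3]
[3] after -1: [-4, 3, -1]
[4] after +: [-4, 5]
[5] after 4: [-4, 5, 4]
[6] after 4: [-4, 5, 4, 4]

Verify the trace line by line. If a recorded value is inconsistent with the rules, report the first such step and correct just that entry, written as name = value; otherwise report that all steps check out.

Recomputing the run from the initial state:
step 1: [-4]
step 2: [-4, 3]
step 3: [-4, 3, -1]
step 4: [-4, 2]
step 5: [-4, 2, 4]
step 6: [-4, 2, 4, 4]
The first disagreement with the trace is at step 4, where the value should be top = 2.

step 4, top = 2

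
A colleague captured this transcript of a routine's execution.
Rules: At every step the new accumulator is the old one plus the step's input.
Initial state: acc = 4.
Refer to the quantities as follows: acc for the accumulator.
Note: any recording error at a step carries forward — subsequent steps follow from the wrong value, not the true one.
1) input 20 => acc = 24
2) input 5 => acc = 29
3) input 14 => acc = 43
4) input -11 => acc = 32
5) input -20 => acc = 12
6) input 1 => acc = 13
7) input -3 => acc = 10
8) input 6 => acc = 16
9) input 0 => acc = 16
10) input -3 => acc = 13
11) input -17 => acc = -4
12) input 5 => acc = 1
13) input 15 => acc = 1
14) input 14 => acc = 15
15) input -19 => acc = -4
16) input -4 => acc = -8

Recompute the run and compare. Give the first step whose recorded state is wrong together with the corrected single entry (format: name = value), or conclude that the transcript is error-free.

step 13, acc = 16

step 1: acc = 4 + 20 = 24 -> agrees with the transcript
step 2: acc = 24 + 5 = 29 -> no discrepancy
step 3: acc = 29 + 14 = 43 -> matches
step 4: acc = 43 + -11 = 32 -> no discrepancy
step 5: acc = 32 + -20 = 12 -> confirmed correct
step 6: acc = 12 + 1 = 13 -> confirmed correct
step 7: acc = 13 + -3 = 10 -> agrees with the transcript
step 8: acc = 10 + 6 = 16 -> matches
step 9: acc = 16 + 0 = 16 -> confirmed correct
step 10: acc = 16 + -3 = 13 -> agrees with the transcript
step 11: acc = 13 + -17 = -4 -> exactly as logged
step 12: acc = -4 + 5 = 1 -> agrees with the transcript
step 13: acc = 1 + 15 = 16 -> a discrepancy with the transcript
That makes step 13 the first incorrect line — acc = 16 is what it should show.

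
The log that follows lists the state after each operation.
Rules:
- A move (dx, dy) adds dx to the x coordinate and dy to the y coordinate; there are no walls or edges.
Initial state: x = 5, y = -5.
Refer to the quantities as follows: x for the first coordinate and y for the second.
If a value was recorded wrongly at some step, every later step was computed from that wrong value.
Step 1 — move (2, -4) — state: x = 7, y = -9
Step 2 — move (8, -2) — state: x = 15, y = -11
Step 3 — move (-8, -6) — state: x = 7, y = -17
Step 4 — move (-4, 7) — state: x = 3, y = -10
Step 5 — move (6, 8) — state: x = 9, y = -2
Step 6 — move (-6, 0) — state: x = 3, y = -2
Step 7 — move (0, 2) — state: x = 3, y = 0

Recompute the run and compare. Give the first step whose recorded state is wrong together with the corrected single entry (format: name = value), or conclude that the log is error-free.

Recomputing the run from the initial state:
step 1: x = 7, y = -9
step 2: x = 15, y = -11
step 3: x = 7, y = -17
step 4: x = 3, y = -10
step 5: x = 9, y = -2
step 6: x = 3, y = -2
step 7: x = 3, y = 0
This matches the log at every step.

no error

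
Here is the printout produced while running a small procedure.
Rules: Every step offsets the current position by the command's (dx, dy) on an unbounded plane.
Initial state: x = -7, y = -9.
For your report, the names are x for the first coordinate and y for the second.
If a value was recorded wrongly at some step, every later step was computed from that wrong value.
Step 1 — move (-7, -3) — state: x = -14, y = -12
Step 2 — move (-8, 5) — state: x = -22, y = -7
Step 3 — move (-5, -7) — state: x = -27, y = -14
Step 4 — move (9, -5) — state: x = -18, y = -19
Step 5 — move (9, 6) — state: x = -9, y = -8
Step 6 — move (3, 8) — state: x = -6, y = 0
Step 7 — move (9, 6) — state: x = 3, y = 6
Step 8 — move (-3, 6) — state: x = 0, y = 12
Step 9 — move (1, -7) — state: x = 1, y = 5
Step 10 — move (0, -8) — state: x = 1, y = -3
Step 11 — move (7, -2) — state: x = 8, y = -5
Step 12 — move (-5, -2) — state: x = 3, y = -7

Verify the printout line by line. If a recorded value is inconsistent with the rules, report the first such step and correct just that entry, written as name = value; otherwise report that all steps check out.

step 5, y = -13

Recomputing the run from the initial state:
step 1: x = -14, y = -12
step 2: x = -22, y = -7
step 3: x = -27, y = -14
step 4: x = -18, y = -19
step 5: x = -9, y = -13
step 6: x = -6, y = -5
step 7: x = 3, y = 1
step 8: x = 0, y = 7
step 9: x = 1, y = 0
step 10: x = 1, y = -8
step 11: x = 8, y = -10
step 12: x = 3, y = -12
The first disagreement with the printout is at step 5, where the value should be y = -13.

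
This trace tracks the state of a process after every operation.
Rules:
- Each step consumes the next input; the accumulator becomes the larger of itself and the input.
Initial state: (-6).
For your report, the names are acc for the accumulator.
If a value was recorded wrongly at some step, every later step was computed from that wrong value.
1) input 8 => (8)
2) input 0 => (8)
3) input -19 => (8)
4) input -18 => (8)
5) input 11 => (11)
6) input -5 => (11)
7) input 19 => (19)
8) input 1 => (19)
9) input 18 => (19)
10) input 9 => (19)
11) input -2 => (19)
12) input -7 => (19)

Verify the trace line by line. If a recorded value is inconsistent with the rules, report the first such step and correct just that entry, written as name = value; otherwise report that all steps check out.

Step 1: acc = max(-6, 8) = 8 — same as recorded.
Step 2: acc = max(8, 0) = 8 — exactly as logged.
Step 3: acc = max(8, -19) = 8 — confirmed correct.
Step 4: acc = max(8, -18) = 8 — exactly as logged.
Step 5: acc = max(8, 11) = 11 — no discrepancy.
Step 6: acc = max(11, -5) = 11 — verified.
Step 7: acc = max(11, 19) = 19 — verified.
Step 8: acc = max(19, 1) = 19 — confirmed correct.
Step 9: acc = max(19, 18) = 19 — same as recorded.
Step 10: acc = max(19, 9) = 19 — in agreement.
Step 11: acc = max(19, -2) = 19 — in agreement.
Step 12: acc = max(19, -7) = 19 — agrees with the trace.
All steps check out; nothing to correct.

no error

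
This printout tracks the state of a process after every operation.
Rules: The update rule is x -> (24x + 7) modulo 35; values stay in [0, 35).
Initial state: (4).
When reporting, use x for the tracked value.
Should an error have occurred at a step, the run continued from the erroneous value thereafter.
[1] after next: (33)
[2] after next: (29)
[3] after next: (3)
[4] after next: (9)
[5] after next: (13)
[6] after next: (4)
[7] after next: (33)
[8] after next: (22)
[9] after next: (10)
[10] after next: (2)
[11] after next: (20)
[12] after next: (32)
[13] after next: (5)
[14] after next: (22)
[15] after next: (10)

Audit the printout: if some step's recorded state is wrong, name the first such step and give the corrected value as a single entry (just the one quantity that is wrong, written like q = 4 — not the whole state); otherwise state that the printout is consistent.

1. x = (24*4 + 7) mod 35 = 33 (checks out)
2. x = (24*33 + 7) mod 35 = 29 (exactly as logged)
3. x = (24*29 + 7) mod 35 = 3 (consistent with the printout)
4. x = (24*3 + 7) mod 35 = 9 (exactly as logged)
5. x = (24*9 + 7) mod 35 = 13 (checks out)
6. x = (24*13 + 7) mod 35 = 4 (verified)
7. x = (24*4 + 7) mod 35 = 33 (checks out)
8. x = (24*33 + 7) mod 35 = 29 (a discrepancy with the printout)
The audit stops at step 8: the recorded entry is wrong and should be x = 29.

step 8, x = 29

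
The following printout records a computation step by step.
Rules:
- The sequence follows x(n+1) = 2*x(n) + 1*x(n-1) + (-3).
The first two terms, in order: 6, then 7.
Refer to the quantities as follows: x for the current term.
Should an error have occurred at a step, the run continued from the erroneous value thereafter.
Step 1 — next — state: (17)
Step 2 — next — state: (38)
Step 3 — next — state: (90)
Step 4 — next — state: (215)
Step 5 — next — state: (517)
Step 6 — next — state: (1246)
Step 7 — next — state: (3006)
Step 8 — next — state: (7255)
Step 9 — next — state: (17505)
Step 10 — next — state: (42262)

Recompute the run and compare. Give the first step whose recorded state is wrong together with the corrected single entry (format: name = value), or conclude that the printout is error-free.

step 1: x = 2*(7) + (1)*(6) + (-3) = 17 -> no discrepancy
step 2: x = 2*(17) + (1)*(7) + (-3) = 38 -> agrees with the printout
step 3: x = 2*(38) + (1)*(17) + (-3) = 90 -> checks out
step 4: x = 2*(90) + (1)*(38) + (-3) = 215 -> confirmed correct
step 5: x = 2*(215) + (1)*(90) + (-3) = 517 -> no discrepancy
step 6: x = 2*(517) + (1)*(215) + (-3) = 1246 -> verified
step 7: x = 2*(1246) + (1)*(517) + (-3) = 3006 -> agrees with the printout
step 8: x = 2*(3006) + (1)*(1246) + (-3) = 7255 -> consistent with the printout
step 9: x = 2*(7255) + (1)*(3006) + (-3) = 17513 -> not what was recorded
So the first discrepancy is step 9, where the right value is x = 17513.

step 9, x = 17513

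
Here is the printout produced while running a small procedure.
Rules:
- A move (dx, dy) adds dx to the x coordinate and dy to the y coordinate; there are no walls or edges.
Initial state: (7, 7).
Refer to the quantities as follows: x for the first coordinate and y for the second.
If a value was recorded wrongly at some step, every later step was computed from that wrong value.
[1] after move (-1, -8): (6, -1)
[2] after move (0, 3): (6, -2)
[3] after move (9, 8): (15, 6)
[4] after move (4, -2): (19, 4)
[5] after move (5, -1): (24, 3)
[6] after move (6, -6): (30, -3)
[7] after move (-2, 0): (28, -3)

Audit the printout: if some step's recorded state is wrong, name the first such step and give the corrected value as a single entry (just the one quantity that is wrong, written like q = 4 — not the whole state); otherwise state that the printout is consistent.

Recomputing the run from the initial state:
step 1: x = 6, y = -1
step 2: x = 6, y = 2
step 3: x = 15, y = 10
step 4: x = 19, y = 8
step 5: x = 24, y = 7
step 6: x = 30, y = 1
step 7: x = 28, y = 1
The first disagreement with the printout is at step 2, where the value should be y = 2.

step 2, y = 2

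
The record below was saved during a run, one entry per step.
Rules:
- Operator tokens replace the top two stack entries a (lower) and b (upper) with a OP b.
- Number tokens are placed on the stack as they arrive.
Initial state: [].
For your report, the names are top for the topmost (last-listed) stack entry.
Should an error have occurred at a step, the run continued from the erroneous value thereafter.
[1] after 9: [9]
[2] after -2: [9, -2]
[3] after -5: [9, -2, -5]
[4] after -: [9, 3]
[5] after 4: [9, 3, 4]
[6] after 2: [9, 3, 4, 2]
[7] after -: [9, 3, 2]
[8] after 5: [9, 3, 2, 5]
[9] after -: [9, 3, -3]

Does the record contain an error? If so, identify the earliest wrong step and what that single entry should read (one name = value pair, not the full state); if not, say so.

no error

Recomputing the run from the initial state:
step 1: [9]
step 2: [9, -2]
step 3: [9, -2, -5]
step 4: [9, 3]
step 5: [9, 3, 4]
step 6: [9, 3, 4, 2]
step 7: [9, 3, 2]
step 8: [9, 3, 2, 5]
step 9: [9, 3, -3]
This matches the record at every step.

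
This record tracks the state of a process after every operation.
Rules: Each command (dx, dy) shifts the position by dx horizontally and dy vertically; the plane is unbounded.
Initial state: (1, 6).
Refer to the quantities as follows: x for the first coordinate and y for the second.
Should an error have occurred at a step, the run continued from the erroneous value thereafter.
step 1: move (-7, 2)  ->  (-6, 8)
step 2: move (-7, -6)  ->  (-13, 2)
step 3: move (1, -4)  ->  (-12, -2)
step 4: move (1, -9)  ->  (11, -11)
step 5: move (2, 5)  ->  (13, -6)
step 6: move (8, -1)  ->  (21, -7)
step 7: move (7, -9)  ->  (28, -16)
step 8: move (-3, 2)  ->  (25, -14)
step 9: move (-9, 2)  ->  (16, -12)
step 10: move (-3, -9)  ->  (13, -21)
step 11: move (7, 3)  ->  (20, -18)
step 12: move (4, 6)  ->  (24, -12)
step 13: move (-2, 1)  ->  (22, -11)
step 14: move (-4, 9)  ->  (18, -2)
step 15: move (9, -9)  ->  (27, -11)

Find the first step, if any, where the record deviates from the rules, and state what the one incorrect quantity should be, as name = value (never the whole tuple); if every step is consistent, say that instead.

1. x = 1 + (-7) = -6, y = 6 + (2) = 8 (agrees with the record)
2. x = -6 + (-7) = -13, y = 8 + (-6) = 2 (confirmed correct)
3. x = -13 + (1) = -12, y = 2 + (-4) = -2 (confirmed correct)
4. x = -12 + (1) = -11, y = -2 + (-9) = -11 (the recorded entry deviates here)
First deviation found at step 4; the corrected entry is x = -11.

step 4, x = -11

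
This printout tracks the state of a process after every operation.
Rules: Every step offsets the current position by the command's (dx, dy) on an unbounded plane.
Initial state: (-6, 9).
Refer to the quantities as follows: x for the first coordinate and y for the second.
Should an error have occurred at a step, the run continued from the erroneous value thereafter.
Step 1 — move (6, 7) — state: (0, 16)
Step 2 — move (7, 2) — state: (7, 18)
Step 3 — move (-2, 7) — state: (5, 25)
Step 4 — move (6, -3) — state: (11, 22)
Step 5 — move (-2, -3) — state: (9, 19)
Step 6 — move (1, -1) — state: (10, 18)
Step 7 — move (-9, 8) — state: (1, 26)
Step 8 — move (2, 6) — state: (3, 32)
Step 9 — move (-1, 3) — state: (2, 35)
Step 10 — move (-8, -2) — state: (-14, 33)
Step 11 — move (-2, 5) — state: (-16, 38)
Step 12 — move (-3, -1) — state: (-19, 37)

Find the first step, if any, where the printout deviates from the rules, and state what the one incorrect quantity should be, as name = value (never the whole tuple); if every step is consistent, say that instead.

step 10, x = -6

step 1: x = -6 + (6) = 0, y = 9 + (7) = 16 -> no discrepancy
step 2: x = 0 + (7) = 7, y = 16 + (2) = 18 -> no discrepancy
step 3: x = 7 + (-2) = 5, y = 18 + (7) = 25 -> consistent with the printout
step 4: x = 5 + (6) = 11, y = 25 + (-3) = 22 -> checks out
step 5: x = 11 + (-2) = 9, y = 22 + (-3) = 19 -> checks out
step 6: x = 9 + (1) = 10, y = 19 + (-1) = 18 -> no discrepancy
step 7: x = 10 + (-9) = 1, y = 18 + (8) = 26 -> consistent with the printout
step 8: x = 1 + (2) = 3, y = 26 + (6) = 32 -> confirmed correct
step 9: x = 3 + (-1) = 2, y = 32 + (3) = 35 -> confirmed correct
step 10: x = 2 + (-8) = -6, y = 35 + (-2) = 33 -> not what was recorded
Step 10 is the first one off; corrected, x = -6.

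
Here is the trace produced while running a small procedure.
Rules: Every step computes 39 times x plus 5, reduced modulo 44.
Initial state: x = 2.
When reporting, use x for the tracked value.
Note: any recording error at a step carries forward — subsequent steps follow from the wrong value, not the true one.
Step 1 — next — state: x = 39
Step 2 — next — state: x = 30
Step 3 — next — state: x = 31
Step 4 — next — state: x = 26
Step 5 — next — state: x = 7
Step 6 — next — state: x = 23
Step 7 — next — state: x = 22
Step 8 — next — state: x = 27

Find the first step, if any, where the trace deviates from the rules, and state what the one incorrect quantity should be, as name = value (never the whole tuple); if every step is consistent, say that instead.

step 6, x = 14

1. x = (39*2 + 5) mod 44 = 39 (consistent with the trace)
2. x = (39*39 + 5) mod 44 = 30 (in agreement)
3. x = (39*30 + 5) mod 44 = 31 (verified)
4. x = (39*31 + 5) mod 44 = 26 (in agreement)
5. x = (39*26 + 5) mod 44 = 7 (in agreement)
6. x = (39*7 + 5) mod 44 = 14 (the trace disagrees here)
So the first discrepancy is step 6, where the right value is x = 14.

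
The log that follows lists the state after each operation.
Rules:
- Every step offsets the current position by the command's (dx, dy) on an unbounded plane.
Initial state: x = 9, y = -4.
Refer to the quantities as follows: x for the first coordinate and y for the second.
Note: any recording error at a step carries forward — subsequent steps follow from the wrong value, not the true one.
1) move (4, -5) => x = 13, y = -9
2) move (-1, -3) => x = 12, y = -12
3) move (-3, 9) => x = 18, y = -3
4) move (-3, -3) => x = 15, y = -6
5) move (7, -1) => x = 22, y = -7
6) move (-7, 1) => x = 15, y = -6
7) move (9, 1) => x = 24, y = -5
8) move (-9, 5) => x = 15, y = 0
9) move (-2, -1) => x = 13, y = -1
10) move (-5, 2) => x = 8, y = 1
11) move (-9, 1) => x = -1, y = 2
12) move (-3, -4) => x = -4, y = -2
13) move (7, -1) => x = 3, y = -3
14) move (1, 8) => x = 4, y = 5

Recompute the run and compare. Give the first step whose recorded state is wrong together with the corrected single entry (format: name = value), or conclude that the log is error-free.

Recomputing the run from the initial state:
step 1: x = 13, y = -9
step 2: x = 12, y = -12
step 3: x = 9, y = -3
step 4: x = 6, y = -6
step 5: x = 13, y = -7
step 6: x = 6, y = -6
step 7: x = 15, y = -5
step 8: x = 6, y = 0
step 9: x = 4, y = -1
step 10: x = -1, y = 1
step 11: x = -10, y = 2
step 12: x = -13, y = -2
step 13: x = -6, y = -3
step 14: x = -5, y = 5
The first disagreement with the log is at step 3, where the value should be x = 9.

step 3, x = 9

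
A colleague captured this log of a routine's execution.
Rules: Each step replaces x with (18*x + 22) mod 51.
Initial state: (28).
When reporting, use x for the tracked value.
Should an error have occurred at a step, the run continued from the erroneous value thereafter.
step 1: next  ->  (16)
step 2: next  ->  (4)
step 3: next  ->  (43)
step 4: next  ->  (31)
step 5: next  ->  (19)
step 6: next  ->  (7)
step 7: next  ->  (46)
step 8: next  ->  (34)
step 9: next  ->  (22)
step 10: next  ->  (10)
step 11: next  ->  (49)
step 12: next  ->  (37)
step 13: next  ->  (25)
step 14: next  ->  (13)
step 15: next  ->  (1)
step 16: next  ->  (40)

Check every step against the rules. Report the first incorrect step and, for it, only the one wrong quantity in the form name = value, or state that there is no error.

no error

step 1: x = (18*28 + 22) mod 51 = 16 -> no discrepancy
step 2: x = (18*16 + 22) mod 51 = 4 -> verified
step 3: x = (18*4 + 22) mod 51 = 43 -> consistent with the log
step 4: x = (18*43 + 22) mod 51 = 31 -> same as recorded
step 5: x = (18*31 + 22) mod 51 = 19 -> checks out
step 6: x = (18*19 + 22) mod 51 = 7 -> checks out
step 7: x = (18*7 + 22) mod 51 = 46 -> consistent with the log
step 8: x = (18*46 + 22) mod 51 = 34 -> agrees with the log
step 9: x = (18*34 + 22) mod 51 = 22 -> exactly as logged
step 10: x = (18*22 + 22) mod 51 = 10 -> in agreement
step 11: x = (18*10 + 22) mod 51 = 49 -> verified
step 12: x = (18*49 + 22) mod 51 = 37 -> same as recorded
step 13: x = (18*37 + 22) mod 51 = 25 -> checks out
step 14: x = (18*25 + 22) mod 51 = 13 -> no discrepancy
step 15: x = (18*13 + 22) mod 51 = 1 -> in agreement
step 16: x = (18*1 + 22) mod 51 = 40 -> consistent with the log
Every step is consistent.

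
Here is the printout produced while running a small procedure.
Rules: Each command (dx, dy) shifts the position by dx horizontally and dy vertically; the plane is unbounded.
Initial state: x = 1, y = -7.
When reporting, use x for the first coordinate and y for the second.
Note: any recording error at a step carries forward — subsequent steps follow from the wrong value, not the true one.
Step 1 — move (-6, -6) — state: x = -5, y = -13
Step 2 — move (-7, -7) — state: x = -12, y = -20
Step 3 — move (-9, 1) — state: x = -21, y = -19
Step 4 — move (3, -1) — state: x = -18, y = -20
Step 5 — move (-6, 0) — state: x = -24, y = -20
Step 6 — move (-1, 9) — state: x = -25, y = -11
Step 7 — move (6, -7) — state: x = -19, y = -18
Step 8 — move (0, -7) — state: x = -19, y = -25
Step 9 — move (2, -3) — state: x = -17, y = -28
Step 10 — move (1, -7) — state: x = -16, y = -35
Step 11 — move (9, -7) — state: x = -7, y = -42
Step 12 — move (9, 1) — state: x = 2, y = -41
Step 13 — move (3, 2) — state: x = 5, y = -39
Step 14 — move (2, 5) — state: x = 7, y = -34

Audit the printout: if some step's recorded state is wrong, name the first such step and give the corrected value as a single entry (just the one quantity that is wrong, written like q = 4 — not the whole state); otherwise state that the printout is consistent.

no error

Recomputing the run from the initial state:
step 1: x = -5, y = -13
step 2: x = -12, y = -20
step 3: x = -21, y = -19
step 4: x = -18, y = -20
step 5: x = -24, y = -20
step 6: x = -25, y = -11
step 7: x = -19, y = -18
step 8: x = -19, y = -25
step 9: x = -17, y = -28
step 10: x = -16, y = -35
step 11: x = -7, y = -42
step 12: x = 2, y = -41
step 13: x = 5, y = -39
step 14: x = 7, y = -34
This matches the printout at every step.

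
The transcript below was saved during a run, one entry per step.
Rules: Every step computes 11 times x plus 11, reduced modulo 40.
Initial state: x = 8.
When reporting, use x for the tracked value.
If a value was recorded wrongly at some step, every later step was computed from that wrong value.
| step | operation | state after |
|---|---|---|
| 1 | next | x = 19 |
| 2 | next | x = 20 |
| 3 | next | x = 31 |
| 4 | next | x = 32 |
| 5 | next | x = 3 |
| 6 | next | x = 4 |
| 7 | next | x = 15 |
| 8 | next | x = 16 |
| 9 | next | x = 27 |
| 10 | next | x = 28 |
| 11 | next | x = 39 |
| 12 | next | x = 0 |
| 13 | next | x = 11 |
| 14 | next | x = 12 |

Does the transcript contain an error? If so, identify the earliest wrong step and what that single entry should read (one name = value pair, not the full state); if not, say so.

Recomputing the run from the initial state:
step 1: x = 19
step 2: x = 20
step 3: x = 31
step 4: x = 32
step 5: x = 3
step 6: x = 4
step 7: x = 15
step 8: x = 16
step 9: x = 27
step 10: x = 28
step 11: x = 39
step 12: x = 0
step 13: x = 11
step 14: x = 12
This matches the transcript at every step.

no error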